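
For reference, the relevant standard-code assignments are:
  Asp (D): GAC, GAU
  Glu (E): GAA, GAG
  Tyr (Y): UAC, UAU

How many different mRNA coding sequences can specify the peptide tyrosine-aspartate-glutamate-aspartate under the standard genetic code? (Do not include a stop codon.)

16

Tyr: 2 codons.
Asp: 2 codons.
Glu: 2 codons.
Asp: 2 codons.
2 × 2 × 2 × 2 = 16.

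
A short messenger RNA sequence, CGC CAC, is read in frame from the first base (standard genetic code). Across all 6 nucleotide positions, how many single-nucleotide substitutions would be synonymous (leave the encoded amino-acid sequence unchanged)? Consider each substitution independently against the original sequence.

4

Codon 1 (CGC, Arg): 3 synonymous substitutions.
Codon 2 (CAC, His): 1 synonymous substitution.
Total: 3 + 1 = 4.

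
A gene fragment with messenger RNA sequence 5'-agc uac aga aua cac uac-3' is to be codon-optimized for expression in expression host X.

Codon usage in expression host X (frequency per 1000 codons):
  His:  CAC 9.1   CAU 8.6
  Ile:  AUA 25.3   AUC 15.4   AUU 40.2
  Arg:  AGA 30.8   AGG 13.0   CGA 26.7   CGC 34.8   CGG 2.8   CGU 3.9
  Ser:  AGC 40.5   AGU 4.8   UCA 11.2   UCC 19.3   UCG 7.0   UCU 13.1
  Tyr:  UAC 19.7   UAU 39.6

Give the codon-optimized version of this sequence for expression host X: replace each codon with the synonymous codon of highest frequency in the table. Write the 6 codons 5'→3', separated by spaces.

AGC UAU CGC AUU CAC UAU

Codon 1 (Ser): best is AGC at 40.5.
Codon 2 (Tyr): best is UAU at 39.6.
Codon 3 (Arg): best is CGC at 34.8.
Codon 4 (Ile): best is AUU at 40.2.
Codon 5 (His): best is CAC at 9.1.
Codon 6 (Tyr): best is UAU at 39.6.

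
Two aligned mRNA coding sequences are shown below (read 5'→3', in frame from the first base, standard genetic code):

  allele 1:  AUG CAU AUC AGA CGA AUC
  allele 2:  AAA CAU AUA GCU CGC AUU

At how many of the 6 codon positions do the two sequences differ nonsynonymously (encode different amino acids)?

Codon 1: AUG Met / AAA Lys — nonsynonymous.
Codon 2: CAU His / CAU His — identical.
Codon 3: AUC Ile / AUA Ile — synonymous.
Codon 4: AGA Arg / GCU Ala — nonsynonymous.
Codon 5: CGA Arg / CGC Arg — synonymous.
Codon 6: AUC Ile / AUU Ile — synonymous.
Nonsynonymous differences: 2.

2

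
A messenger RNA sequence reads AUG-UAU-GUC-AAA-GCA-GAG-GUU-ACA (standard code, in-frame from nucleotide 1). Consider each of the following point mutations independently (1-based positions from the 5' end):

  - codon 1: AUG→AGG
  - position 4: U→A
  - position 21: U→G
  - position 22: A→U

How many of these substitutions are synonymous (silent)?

Codon 1: AUG (Met) → AGG (Arg) — missense.
Codon 2: UAU (Tyr) → AAU (Asn) — missense.
Codon 7: GUU (Val) → GUG (Val) — synonymous.
Codon 8: ACA (Thr) → UCA (Ser) — missense.
Synonymous: 1 of 4.

1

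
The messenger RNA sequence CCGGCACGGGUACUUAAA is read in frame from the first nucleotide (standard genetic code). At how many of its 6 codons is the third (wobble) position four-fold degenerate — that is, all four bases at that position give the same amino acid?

5

Codon 1 CCG (Pro): third position 4-fold.
Codon 2 GCA (Ala): third position 4-fold.
Codon 3 CGG (Arg): third position 4-fold.
Codon 4 GUA (Val): third position 4-fold.
Codon 5 CUU (Leu): third position 4-fold.
Codon 6 AAA (Lys): third position 2-fold.
Four-fold degenerate third positions: 5.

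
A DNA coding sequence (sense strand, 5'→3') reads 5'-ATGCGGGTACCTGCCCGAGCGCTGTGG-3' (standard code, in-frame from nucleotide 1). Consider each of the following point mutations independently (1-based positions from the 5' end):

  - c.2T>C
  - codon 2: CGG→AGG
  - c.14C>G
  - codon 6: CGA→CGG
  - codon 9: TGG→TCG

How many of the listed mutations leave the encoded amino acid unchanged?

2

Codon 1: ATG (Met) → ACG (Thr) — missense.
Codon 2: CGG (Arg) → AGG (Arg) — synonymous.
Codon 5: GCC (Ala) → GGC (Gly) — missense.
Codon 6: CGA (Arg) → CGG (Arg) — synonymous.
Codon 9: TGG (Trp) → TCG (Ser) — missense.
Synonymous: 2 of 5.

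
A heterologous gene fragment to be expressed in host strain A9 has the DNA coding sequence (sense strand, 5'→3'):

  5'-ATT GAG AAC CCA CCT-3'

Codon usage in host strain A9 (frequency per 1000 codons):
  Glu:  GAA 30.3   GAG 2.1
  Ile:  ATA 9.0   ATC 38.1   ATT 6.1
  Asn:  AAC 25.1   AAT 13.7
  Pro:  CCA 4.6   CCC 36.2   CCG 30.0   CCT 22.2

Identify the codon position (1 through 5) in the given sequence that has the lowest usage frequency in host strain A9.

Codon 1 ATT (Ile): 6.1 per 1000.
Codon 2 GAG (Glu): 2.1 per 1000.
Codon 3 AAC (Asn): 25.1 per 1000.
Codon 4 CCA (Pro): 4.6 per 1000.
Codon 5 CCT (Pro): 22.2 per 1000.
Lowest frequency is 2.1 at codon 2.

2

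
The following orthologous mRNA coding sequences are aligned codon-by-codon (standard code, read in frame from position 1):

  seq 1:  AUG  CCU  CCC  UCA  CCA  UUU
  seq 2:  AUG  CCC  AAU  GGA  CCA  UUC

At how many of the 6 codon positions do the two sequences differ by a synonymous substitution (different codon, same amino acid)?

2

Codon 1: AUG Met / AUG Met — identical.
Codon 2: CCU Pro / CCC Pro — synonymous.
Codon 3: CCC Pro / AAU Asn — nonsynonymous.
Codon 4: UCA Ser / GGA Gly — nonsynonymous.
Codon 5: CCA Pro / CCA Pro — identical.
Codon 6: UUU Phe / UUC Phe — synonymous.
Synonymous differences: 2.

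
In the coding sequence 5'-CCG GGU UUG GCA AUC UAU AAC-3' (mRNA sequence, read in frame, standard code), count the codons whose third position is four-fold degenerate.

3

Codon 1 CCG (Pro): third position 4-fold.
Codon 2 GGU (Gly): third position 4-fold.
Codon 3 UUG (Leu): third position 2-fold.
Codon 4 GCA (Ala): third position 4-fold.
Codon 5 AUC (Ile): third position 3-fold.
Codon 6 UAU (Tyr): third position 2-fold.
Codon 7 AAC (Asn): third position 2-fold.
Four-fold degenerate third positions: 3.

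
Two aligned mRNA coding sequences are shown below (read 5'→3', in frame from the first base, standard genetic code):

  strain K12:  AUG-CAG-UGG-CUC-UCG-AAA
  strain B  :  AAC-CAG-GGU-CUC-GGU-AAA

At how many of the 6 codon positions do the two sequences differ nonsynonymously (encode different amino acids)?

Codon 1: AUG Met / AAC Asn — nonsynonymous.
Codon 2: CAG Gln / CAG Gln — identical.
Codon 3: UGG Trp / GGU Gly — nonsynonymous.
Codon 4: CUC Leu / CUC Leu — identical.
Codon 5: UCG Ser / GGU Gly — nonsynonymous.
Codon 6: AAA Lys / AAA Lys — identical.
Nonsynonymous differences: 3.

3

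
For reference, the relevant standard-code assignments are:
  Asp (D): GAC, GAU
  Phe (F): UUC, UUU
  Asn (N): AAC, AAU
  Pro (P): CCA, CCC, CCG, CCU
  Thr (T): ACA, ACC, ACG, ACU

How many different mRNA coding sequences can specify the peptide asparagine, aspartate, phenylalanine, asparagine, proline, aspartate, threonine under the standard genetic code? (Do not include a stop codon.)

512

Asn: 2 codons.
Asp: 2 codons.
Phe: 2 codons.
Asn: 2 codons.
Pro: 4 codons.
Asp: 2 codons.
Thr: 4 codons.
2 × 2 × 2 × 2 × 4 × 2 × 4 = 512.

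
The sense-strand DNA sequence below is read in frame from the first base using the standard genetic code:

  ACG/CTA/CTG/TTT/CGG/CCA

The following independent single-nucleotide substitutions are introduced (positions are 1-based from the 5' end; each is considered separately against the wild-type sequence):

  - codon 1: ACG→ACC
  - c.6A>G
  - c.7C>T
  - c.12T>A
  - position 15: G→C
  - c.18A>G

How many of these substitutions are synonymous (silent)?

Codon 1: ACG (Thr) → ACC (Thr) — synonymous.
Codon 2: CTA (Leu) → CTG (Leu) — synonymous.
Codon 3: CTG (Leu) → TTG (Leu) — synonymous.
Codon 4: TTT (Phe) → TTA (Leu) — missense.
Codon 5: CGG (Arg) → CGC (Arg) — synonymous.
Codon 6: CCA (Pro) → CCG (Pro) — synonymous.
Synonymous: 5 of 6.

5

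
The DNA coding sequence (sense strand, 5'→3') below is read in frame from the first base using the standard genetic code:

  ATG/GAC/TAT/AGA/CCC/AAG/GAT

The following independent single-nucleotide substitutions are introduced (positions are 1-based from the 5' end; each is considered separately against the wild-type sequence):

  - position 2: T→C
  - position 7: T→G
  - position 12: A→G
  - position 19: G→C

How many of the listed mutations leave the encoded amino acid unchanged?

1

Codon 1: ATG (Met) → ACG (Thr) — missense.
Codon 3: TAT (Tyr) → GAT (Asp) — missense.
Codon 4: AGA (Arg) → AGG (Arg) — synonymous.
Codon 7: GAT (Asp) → CAT (His) — missense.
Synonymous: 1 of 4.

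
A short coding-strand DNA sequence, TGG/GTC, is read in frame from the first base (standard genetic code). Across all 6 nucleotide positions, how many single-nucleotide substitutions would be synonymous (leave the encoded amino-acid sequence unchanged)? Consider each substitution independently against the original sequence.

Codon 1 (TGG, Trp): 0 synonymous substitutions.
Codon 2 (GTC, Val): 3 synonymous substitutions.
Total: 0 + 3 = 3.

3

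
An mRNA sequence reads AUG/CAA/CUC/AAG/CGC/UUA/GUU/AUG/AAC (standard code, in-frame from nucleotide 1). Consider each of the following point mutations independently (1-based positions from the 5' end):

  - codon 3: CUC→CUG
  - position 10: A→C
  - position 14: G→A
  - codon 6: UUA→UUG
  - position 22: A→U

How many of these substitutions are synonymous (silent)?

2

Codon 3: CUC (Leu) → CUG (Leu) — synonymous.
Codon 4: AAG (Lys) → CAG (Gln) — missense.
Codon 5: CGC (Arg) → CAC (His) — missense.
Codon 6: UUA (Leu) → UUG (Leu) — synonymous.
Codon 8: AUG (Met) → UUG (Leu) — missense.
Synonymous: 2 of 5.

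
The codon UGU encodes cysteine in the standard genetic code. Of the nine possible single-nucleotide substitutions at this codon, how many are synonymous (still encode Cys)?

Position 1: none → 0 synonymous.
Position 2: none → 0 synonymous.
Position 3: UGC → 1 synonymous.
Total: 0 + 0 + 1 = 1.

1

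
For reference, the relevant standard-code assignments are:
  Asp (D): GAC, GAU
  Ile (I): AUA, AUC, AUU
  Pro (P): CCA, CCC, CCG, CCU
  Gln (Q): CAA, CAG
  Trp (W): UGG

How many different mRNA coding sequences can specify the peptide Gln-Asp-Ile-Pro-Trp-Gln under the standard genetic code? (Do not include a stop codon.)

Gln: 2 codons.
Asp: 2 codons.
Ile: 3 codons.
Pro: 4 codons.
Trp: 1 codon.
Gln: 2 codons.
2 × 2 × 3 × 4 × 1 × 2 = 96.

96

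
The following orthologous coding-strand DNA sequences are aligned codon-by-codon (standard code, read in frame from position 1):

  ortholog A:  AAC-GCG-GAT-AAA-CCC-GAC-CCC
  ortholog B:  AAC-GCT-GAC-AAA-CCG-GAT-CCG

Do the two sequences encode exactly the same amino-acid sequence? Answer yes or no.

yes

Codon 1: AAC Asn / AAC Asn — identical.
Codon 2: GCG Ala / GCT Ala — synonymous.
Codon 3: GAT Asp / GAC Asp — synonymous.
Codon 4: AAA Lys / AAA Lys — identical.
Codon 5: CCC Pro / CCG Pro — synonymous.
Codon 6: GAC Asp / GAT Asp — synonymous.
Codon 7: CCC Pro / CCG Pro — synonymous.
Nonsynonymous differences: 0 → same protein.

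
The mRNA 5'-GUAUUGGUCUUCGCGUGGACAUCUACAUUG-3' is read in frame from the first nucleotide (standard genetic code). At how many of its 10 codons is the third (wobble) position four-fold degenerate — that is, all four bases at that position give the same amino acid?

6

Codon 1 GUA (Val): third position 4-fold.
Codon 2 UUG (Leu): third position 2-fold.
Codon 3 GUC (Val): third position 4-fold.
Codon 4 UUC (Phe): third position 2-fold.
Codon 5 GCG (Ala): third position 4-fold.
Codon 6 UGG (Trp): third position 1-fold.
Codon 7 ACA (Thr): third position 4-fold.
Codon 8 UCU (Ser): third position 4-fold.
Codon 9 ACA (Thr): third position 4-fold.
Codon 10 UUG (Leu): third position 2-fold.
Four-fold degenerate third positions: 6.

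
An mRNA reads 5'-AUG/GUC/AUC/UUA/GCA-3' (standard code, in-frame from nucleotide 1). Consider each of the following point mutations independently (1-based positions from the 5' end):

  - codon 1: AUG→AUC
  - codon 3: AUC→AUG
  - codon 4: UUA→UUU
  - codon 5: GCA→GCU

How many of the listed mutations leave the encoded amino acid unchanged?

Codon 1: AUG (Met) → AUC (Ile) — missense.
Codon 3: AUC (Ile) → AUG (Met) — missense.
Codon 4: UUA (Leu) → UUU (Phe) — missense.
Codon 5: GCA (Ala) → GCU (Ala) — synonymous.
Synonymous: 1 of 4.

1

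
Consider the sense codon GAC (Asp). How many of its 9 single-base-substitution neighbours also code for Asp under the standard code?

Position 1: none → 0 synonymous.
Position 2: none → 0 synonymous.
Position 3: GAT → 1 synonymous.
Total: 0 + 0 + 1 = 1.

1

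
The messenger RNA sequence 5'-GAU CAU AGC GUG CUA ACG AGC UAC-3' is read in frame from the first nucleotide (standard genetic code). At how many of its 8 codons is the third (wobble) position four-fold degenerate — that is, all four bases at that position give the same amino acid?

Codon 1 GAU (Asp): third position 2-fold.
Codon 2 CAU (His): third position 2-fold.
Codon 3 AGC (Ser): third position 2-fold.
Codon 4 GUG (Val): third position 4-fold.
Codon 5 CUA (Leu): third position 4-fold.
Codon 6 ACG (Thr): third position 4-fold.
Codon 7 AGC (Ser): third position 2-fold.
Codon 8 UAC (Tyr): third position 2-fold.
Four-fold degenerate third positions: 3.

3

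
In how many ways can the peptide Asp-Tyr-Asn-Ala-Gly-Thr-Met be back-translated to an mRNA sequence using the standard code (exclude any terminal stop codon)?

Asp: 2 codons.
Tyr: 2 codons.
Asn: 2 codons.
Ala: 4 codons.
Gly: 4 codons.
Thr: 4 codons.
Met: 1 codon.
2 × 2 × 2 × 4 × 4 × 4 × 1 = 512.

512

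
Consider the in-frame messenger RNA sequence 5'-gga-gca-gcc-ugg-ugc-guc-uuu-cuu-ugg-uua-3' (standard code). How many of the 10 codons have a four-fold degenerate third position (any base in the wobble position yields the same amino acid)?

5

Codon 1 GGA (Gly): third position 4-fold.
Codon 2 GCA (Ala): third position 4-fold.
Codon 3 GCC (Ala): third position 4-fold.
Codon 4 UGG (Trp): third position 1-fold.
Codon 5 UGC (Cys): third position 2-fold.
Codon 6 GUC (Val): third position 4-fold.
Codon 7 UUU (Phe): third position 2-fold.
Codon 8 CUU (Leu): third position 4-fold.
Codon 9 UGG (Trp): third position 1-fold.
Codon 10 UUA (Leu): third position 2-fold.
Four-fold degenerate third positions: 5.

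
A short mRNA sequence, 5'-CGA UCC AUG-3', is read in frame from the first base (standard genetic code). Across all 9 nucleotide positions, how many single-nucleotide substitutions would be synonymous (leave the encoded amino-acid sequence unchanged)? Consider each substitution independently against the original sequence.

7

Codon 1 (CGA, Arg): 4 synonymous substitutions.
Codon 2 (UCC, Ser): 3 synonymous substitutions.
Codon 3 (AUG, Met): 0 synonymous substitutions.
Total: 4 + 3 + 0 = 7.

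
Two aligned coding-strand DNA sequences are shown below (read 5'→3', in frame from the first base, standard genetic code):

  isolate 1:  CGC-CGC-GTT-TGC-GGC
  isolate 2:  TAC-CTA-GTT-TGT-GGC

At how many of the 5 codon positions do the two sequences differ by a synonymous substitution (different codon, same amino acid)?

1

Codon 1: CGC Arg / TAC Tyr — nonsynonymous.
Codon 2: CGC Arg / CTA Leu — nonsynonymous.
Codon 3: GTT Val / GTT Val — identical.
Codon 4: TGC Cys / TGT Cys — synonymous.
Codon 5: GGC Gly / GGC Gly — identical.
Synonymous differences: 1.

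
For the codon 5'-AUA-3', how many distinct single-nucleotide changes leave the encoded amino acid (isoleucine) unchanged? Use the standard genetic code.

Position 1: none → 0 synonymous.
Position 2: none → 0 synonymous.
Position 3: AUU, AUC → 2 synonymous.
Total: 0 + 0 + 2 = 2.

2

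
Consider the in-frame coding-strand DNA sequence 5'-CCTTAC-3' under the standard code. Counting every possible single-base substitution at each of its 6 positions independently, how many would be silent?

4

Codon 1 (CCT, Pro): 3 synonymous substitutions.
Codon 2 (TAC, Tyr): 1 synonymous substitution.
Total: 3 + 1 = 4.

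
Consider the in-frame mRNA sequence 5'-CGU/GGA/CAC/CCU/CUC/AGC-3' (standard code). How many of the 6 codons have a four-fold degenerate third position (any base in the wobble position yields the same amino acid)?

Codon 1 CGU (Arg): third position 4-fold.
Codon 2 GGA (Gly): third position 4-fold.
Codon 3 CAC (His): third position 2-fold.
Codon 4 CCU (Pro): third position 4-fold.
Codon 5 CUC (Leu): third position 4-fold.
Codon 6 AGC (Ser): third position 2-fold.
Four-fold degenerate third positions: 4.

4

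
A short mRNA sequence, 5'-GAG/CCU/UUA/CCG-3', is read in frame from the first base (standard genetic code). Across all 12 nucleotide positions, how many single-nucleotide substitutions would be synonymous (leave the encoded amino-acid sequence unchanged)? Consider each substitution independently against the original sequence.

Codon 1 (GAG, Glu): 1 synonymous substitution.
Codon 2 (CCU, Pro): 3 synonymous substitutions.
Codon 3 (UUA, Leu): 2 synonymous substitutions.
Codon 4 (CCG, Pro): 3 synonymous substitutions.
Total: 1 + 3 + 2 + 3 = 9.

9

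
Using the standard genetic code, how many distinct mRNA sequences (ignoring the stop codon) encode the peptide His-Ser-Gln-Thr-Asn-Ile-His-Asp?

2304

His: 2 codons.
Ser: 6 codons.
Gln: 2 codons.
Thr: 4 codons.
Asn: 2 codons.
Ile: 3 codons.
His: 2 codons.
Asp: 2 codons.
2 × 6 × 2 × 4 × 2 × 3 × 2 × 2 = 2304.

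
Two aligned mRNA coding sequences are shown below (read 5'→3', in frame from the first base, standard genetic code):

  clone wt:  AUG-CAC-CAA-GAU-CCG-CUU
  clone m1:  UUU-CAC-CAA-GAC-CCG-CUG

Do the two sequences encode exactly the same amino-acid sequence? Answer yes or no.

no

Codon 1: AUG Met / UUU Phe — nonsynonymous.
Codon 2: CAC His / CAC His — identical.
Codon 3: CAA Gln / CAA Gln — identical.
Codon 4: GAU Asp / GAC Asp — synonymous.
Codon 5: CCG Pro / CCG Pro — identical.
Codon 6: CUU Leu / CUG Leu — synonymous.
Nonsynonymous differences: 1 → different protein.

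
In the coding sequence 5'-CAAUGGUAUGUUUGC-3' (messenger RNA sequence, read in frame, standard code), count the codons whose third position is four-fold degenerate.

1

Codon 1 CAA (Gln): third position 2-fold.
Codon 2 UGG (Trp): third position 1-fold.
Codon 3 UAU (Tyr): third position 2-fold.
Codon 4 GUU (Val): third position 4-fold.
Codon 5 UGC (Cys): third position 2-fold.
Four-fold degenerate third positions: 1.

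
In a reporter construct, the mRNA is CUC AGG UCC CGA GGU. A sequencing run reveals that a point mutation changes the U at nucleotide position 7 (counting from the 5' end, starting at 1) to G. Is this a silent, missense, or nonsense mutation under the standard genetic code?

Position 7 falls in codon 3: UCC → Ser.
After the substitution the codon is GCC → Ala.
Ser ≠ Ala, so this is a missense mutation.

missense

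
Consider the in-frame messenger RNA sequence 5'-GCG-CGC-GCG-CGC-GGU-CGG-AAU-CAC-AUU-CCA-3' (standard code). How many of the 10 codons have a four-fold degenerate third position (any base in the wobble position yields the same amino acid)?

Codon 1 GCG (Ala): third position 4-fold.
Codon 2 CGC (Arg): third position 4-fold.
Codon 3 GCG (Ala): third position 4-fold.
Codon 4 CGC (Arg): third position 4-fold.
Codon 5 GGU (Gly): third position 4-fold.
Codon 6 CGG (Arg): third position 4-fold.
Codon 7 AAU (Asn): third position 2-fold.
Codon 8 CAC (His): third position 2-fold.
Codon 9 AUU (Ile): third position 3-fold.
Codon 10 CCA (Pro): third position 4-fold.
Four-fold degenerate third positions: 7.

7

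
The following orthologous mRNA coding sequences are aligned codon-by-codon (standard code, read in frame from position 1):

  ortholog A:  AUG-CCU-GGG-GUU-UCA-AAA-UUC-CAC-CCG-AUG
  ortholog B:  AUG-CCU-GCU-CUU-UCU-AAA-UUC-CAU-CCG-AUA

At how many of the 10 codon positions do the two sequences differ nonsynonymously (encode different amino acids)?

Codon 1: AUG Met / AUG Met — identical.
Codon 2: CCU Pro / CCU Pro — identical.
Codon 3: GGG Gly / GCU Ala — nonsynonymous.
Codon 4: GUU Val / CUU Leu — nonsynonymous.
Codon 5: UCA Ser / UCU Ser — synonymous.
Codon 6: AAA Lys / AAA Lys — identical.
Codon 7: UUC Phe / UUC Phe — identical.
Codon 8: CAC His / CAU His — synonymous.
Codon 9: CCG Pro / CCG Pro — identical.
Codon 10: AUG Met / AUA Ile — nonsynonymous.
Nonsynonymous differences: 3.

3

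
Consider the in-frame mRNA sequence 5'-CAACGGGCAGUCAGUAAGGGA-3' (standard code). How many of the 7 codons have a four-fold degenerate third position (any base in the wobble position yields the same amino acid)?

4

Codon 1 CAA (Gln): third position 2-fold.
Codon 2 CGG (Arg): third position 4-fold.
Codon 3 GCA (Ala): third position 4-fold.
Codon 4 GUC (Val): third position 4-fold.
Codon 5 AGU (Ser): third position 2-fold.
Codon 6 AAG (Lys): third position 2-fold.
Codon 7 GGA (Gly): third position 4-fold.
Four-fold degenerate third positions: 4.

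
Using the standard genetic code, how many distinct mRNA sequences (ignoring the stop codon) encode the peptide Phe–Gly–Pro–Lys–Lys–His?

Phe: 2 codons.
Gly: 4 codons.
Pro: 4 codons.
Lys: 2 codons.
Lys: 2 codons.
His: 2 codons.
2 × 4 × 4 × 2 × 2 × 2 = 256.

256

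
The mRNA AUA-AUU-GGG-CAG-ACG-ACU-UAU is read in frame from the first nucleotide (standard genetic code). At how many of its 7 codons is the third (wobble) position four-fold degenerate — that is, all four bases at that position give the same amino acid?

Codon 1 AUA (Ile): third position 3-fold.
Codon 2 AUU (Ile): third position 3-fold.
Codon 3 GGG (Gly): third position 4-fold.
Codon 4 CAG (Gln): third position 2-fold.
Codon 5 ACG (Thr): third position 4-fold.
Codon 6 ACU (Thr): third position 4-fold.
Codon 7 UAU (Tyr): third position 2-fold.
Four-fold degenerate third positions: 3.

3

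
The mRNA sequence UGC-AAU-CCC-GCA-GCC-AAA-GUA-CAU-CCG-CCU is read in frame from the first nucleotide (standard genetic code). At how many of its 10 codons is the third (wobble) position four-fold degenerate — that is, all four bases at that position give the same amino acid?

6

Codon 1 UGC (Cys): third position 2-fold.
Codon 2 AAU (Asn): third position 2-fold.
Codon 3 CCC (Pro): third position 4-fold.
Codon 4 GCA (Ala): third position 4-fold.
Codon 5 GCC (Ala): third position 4-fold.
Codon 6 AAA (Lys): third position 2-fold.
Codon 7 GUA (Val): third position 4-fold.
Codon 8 CAU (His): third position 2-fold.
Codon 9 CCG (Pro): third position 4-fold.
Codon 10 CCU (Pro): third position 4-fold.
Four-fold degenerate third positions: 6.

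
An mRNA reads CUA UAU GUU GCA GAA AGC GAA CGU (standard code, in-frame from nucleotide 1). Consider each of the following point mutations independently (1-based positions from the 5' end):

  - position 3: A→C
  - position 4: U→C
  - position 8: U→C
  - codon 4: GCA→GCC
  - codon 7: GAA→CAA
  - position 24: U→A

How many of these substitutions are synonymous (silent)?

Codon 1: CUA (Leu) → CUC (Leu) — synonymous.
Codon 2: UAU (Tyr) → CAU (His) — missense.
Codon 3: GUU (Val) → GCU (Ala) — missense.
Codon 4: GCA (Ala) → GCC (Ala) — synonymous.
Codon 7: GAA (Glu) → CAA (Gln) — missense.
Codon 8: CGU (Arg) → CGA (Arg) — synonymous.
Synonymous: 3 of 6.

3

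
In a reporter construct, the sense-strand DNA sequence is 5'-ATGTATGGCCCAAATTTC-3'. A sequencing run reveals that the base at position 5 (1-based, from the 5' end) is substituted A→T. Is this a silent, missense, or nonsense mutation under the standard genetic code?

Position 5 falls in codon 2: TAT → Tyr.
After the substitution the codon is TTT → Phe.
Tyr ≠ Phe, so this is a missense mutation.

missense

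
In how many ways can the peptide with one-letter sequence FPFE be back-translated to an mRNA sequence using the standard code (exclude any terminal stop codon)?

32

Phe: 2 codons.
Pro: 4 codons.
Phe: 2 codons.
Glu: 2 codons.
2 × 4 × 2 × 2 = 32.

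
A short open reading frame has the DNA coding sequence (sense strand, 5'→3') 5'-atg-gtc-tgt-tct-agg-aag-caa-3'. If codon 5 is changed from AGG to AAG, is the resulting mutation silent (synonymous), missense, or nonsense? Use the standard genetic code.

Position 14 falls in codon 5: AGG → Arg.
After the substitution the codon is AAG → Lys.
Arg ≠ Lys, so this is a missense mutation.

missense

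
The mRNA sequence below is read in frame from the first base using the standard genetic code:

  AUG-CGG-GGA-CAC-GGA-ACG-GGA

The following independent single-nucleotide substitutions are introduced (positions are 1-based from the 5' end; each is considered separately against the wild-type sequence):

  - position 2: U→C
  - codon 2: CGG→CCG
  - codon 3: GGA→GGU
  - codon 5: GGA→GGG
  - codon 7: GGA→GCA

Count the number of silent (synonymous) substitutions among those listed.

Codon 1: AUG (Met) → ACG (Thr) — missense.
Codon 2: CGG (Arg) → CCG (Pro) — missense.
Codon 3: GGA (Gly) → GGU (Gly) — synonymous.
Codon 5: GGA (Gly) → GGG (Gly) — synonymous.
Codon 7: GGA (Gly) → GCA (Ala) — missense.
Synonymous: 2 of 5.

2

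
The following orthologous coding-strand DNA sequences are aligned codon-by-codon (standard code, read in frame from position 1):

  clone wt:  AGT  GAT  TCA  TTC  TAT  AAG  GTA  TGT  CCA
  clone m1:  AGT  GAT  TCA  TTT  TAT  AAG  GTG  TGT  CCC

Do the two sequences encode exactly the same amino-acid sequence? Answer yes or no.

yes

Codon 1: AGT Ser / AGT Ser — identical.
Codon 2: GAT Asp / GAT Asp — identical.
Codon 3: TCA Ser / TCA Ser — identical.
Codon 4: TTC Phe / TTT Phe — synonymous.
Codon 5: TAT Tyr / TAT Tyr — identical.
Codon 6: AAG Lys / AAG Lys — identical.
Codon 7: GTA Val / GTG Val — synonymous.
Codon 8: TGT Cys / TGT Cys — identical.
Codon 9: CCA Pro / CCC Pro — synonymous.
Nonsynonymous differences: 0 → same protein.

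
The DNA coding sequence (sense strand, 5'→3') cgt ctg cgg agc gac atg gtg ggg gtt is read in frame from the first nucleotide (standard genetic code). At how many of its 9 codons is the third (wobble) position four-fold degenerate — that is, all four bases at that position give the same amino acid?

6

Codon 1 CGT (Arg): third position 4-fold.
Codon 2 CTG (Leu): third position 4-fold.
Codon 3 CGG (Arg): third position 4-fold.
Codon 4 AGC (Ser): third position 2-fold.
Codon 5 GAC (Asp): third position 2-fold.
Codon 6 ATG (Met): third position 1-fold.
Codon 7 GTG (Val): third position 4-fold.
Codon 8 GGG (Gly): third position 4-fold.
Codon 9 GTT (Val): third position 4-fold.
Four-fold degenerate third positions: 6.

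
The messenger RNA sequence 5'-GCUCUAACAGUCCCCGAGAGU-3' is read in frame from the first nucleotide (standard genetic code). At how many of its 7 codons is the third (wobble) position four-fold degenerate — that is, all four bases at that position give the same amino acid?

Codon 1 GCU (Ala): third position 4-fold.
Codon 2 CUA (Leu): third position 4-fold.
Codon 3 ACA (Thr): third position 4-fold.
Codon 4 GUC (Val): third position 4-fold.
Codon 5 CCC (Pro): third position 4-fold.
Codon 6 GAG (Glu): third position 2-fold.
Codon 7 AGU (Ser): third position 2-fold.
Four-fold degenerate third positions: 5.

5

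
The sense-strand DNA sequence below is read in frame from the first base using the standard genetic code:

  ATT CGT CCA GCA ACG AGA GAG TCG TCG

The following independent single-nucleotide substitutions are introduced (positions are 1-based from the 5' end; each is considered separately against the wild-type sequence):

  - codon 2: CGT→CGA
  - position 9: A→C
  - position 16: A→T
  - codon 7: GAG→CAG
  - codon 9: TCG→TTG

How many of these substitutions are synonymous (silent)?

2

Codon 2: CGT (Arg) → CGA (Arg) — synonymous.
Codon 3: CCA (Pro) → CCC (Pro) — synonymous.
Codon 6: AGA (Arg) → TGA (Stop) — nonsense.
Codon 7: GAG (Glu) → CAG (Gln) — missense.
Codon 9: TCG (Ser) → TTG (Leu) — missense.
Synonymous: 2 of 5.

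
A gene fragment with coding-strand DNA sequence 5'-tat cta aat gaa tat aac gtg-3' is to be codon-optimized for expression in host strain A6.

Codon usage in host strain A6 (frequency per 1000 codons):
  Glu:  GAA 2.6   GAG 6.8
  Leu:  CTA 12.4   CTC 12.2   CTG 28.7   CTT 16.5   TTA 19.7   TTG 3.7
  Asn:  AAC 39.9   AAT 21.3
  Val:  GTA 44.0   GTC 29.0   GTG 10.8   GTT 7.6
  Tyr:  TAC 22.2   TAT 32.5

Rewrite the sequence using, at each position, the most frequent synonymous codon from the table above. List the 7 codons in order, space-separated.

Codon 1 (Tyr): best is TAT at 32.5.
Codon 2 (Leu): best is CTG at 28.7.
Codon 3 (Asn): best is AAC at 39.9.
Codon 4 (Glu): best is GAG at 6.8.
Codon 5 (Tyr): best is TAT at 32.5.
Codon 6 (Asn): best is AAC at 39.9.
Codon 7 (Val): best is GTA at 44.0.

TAT CTG AAC GAG TAT AAC GTA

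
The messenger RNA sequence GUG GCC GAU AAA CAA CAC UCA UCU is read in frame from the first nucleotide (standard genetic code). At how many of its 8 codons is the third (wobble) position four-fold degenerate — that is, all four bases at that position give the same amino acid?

Codon 1 GUG (Val): third position 4-fold.
Codon 2 GCC (Ala): third position 4-fold.
Codon 3 GAU (Asp): third position 2-fold.
Codon 4 AAA (Lys): third position 2-fold.
Codon 5 CAA (Gln): third position 2-fold.
Codon 6 CAC (His): third position 2-fold.
Codon 7 UCA (Ser): third position 4-fold.
Codon 8 UCU (Ser): third position 4-fold.
Four-fold degenerate third positions: 4.

4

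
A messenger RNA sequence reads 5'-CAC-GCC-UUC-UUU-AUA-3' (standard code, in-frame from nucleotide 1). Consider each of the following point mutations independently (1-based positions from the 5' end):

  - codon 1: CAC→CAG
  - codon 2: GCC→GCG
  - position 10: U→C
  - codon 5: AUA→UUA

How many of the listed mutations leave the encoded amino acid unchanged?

Codon 1: CAC (His) → CAG (Gln) — missense.
Codon 2: GCC (Ala) → GCG (Ala) — synonymous.
Codon 4: UUU (Phe) → CUU (Leu) — missense.
Codon 5: AUA (Ile) → UUA (Leu) — missense.
Synonymous: 1 of 4.

1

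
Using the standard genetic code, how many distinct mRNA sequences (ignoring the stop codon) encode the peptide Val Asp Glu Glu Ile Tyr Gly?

Val: 4 codons.
Asp: 2 codons.
Glu: 2 codons.
Glu: 2 codons.
Ile: 3 codons.
Tyr: 2 codons.
Gly: 4 codons.
4 × 2 × 2 × 2 × 3 × 2 × 4 = 768.

768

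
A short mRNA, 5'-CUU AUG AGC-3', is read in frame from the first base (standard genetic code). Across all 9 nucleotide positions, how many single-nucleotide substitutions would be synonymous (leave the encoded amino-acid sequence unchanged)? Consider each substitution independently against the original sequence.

Codon 1 (CUU, Leu): 3 synonymous substitutions.
Codon 2 (AUG, Met): 0 synonymous substitutions.
Codon 3 (AGC, Ser): 1 synonymous substitution.
Total: 3 + 0 + 1 = 4.

4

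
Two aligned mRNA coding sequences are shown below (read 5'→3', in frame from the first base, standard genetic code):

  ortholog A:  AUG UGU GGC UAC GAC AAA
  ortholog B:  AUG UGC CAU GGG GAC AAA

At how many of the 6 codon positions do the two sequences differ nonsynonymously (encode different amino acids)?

Codon 1: AUG Met / AUG Met — identical.
Codon 2: UGU Cys / UGC Cys — synonymous.
Codon 3: GGC Gly / CAU His — nonsynonymous.
Codon 4: UAC Tyr / GGG Gly — nonsynonymous.
Codon 5: GAC Asp / GAC Asp — identical.
Codon 6: AAA Lys / AAA Lys — identical.
Nonsynonymous differences: 2.

2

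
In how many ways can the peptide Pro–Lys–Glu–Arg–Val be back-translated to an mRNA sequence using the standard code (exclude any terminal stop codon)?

384

Pro: 4 codons.
Lys: 2 codons.
Glu: 2 codons.
Arg: 6 codons.
Val: 4 codons.
4 × 2 × 2 × 6 × 4 = 384.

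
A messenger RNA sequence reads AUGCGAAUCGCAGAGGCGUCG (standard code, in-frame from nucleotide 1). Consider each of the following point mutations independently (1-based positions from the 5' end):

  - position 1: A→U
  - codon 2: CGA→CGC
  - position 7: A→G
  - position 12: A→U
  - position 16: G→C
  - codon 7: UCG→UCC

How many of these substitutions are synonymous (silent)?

3

Codon 1: AUG (Met) → UUG (Leu) — missense.
Codon 2: CGA (Arg) → CGC (Arg) — synonymous.
Codon 3: AUC (Ile) → GUC (Val) — missense.
Codon 4: GCA (Ala) → GCU (Ala) — synonymous.
Codon 6: GCG (Ala) → CCG (Pro) — missense.
Codon 7: UCG (Ser) → UCC (Ser) — synonymous.
Synonymous: 3 of 6.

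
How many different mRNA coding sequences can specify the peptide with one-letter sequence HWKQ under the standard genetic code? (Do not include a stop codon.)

8

His: 2 codons.
Trp: 1 codon.
Lys: 2 codons.
Gln: 2 codons.
2 × 1 × 2 × 2 = 8.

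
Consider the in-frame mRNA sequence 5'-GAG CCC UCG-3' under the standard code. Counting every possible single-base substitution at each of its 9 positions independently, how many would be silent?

Codon 1 (GAG, Glu): 1 synonymous substitution.
Codon 2 (CCC, Pro): 3 synonymous substitutions.
Codon 3 (UCG, Ser): 3 synonymous substitutions.
Total: 1 + 3 + 3 = 7.

7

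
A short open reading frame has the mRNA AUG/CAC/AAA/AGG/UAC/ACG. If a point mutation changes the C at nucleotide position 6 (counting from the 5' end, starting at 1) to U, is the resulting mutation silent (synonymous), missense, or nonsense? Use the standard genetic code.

silent

Position 6 falls in codon 2: CAC → His.
After the substitution the codon is CAU → His.
Both encode His, so the change is synonymous.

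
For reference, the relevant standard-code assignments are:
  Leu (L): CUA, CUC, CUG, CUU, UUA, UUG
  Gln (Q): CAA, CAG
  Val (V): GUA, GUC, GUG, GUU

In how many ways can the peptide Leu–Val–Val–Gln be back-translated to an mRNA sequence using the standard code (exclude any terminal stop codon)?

Leu: 6 codons.
Val: 4 codons.
Val: 4 codons.
Gln: 2 codons.
6 × 4 × 4 × 2 = 192.

192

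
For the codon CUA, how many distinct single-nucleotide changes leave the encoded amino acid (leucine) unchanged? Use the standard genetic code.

4

Position 1: UUA → 1 synonymous.
Position 2: none → 0 synonymous.
Position 3: CUU, CUC, CUG → 3 synonymous.
Total: 1 + 0 + 3 = 4.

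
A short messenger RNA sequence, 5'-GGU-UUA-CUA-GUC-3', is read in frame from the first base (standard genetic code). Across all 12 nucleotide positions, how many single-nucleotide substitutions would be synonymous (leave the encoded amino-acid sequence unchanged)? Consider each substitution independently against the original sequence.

12

Codon 1 (GGU, Gly): 3 synonymous substitutions.
Codon 2 (UUA, Leu): 2 synonymous substitutions.
Codon 3 (CUA, Leu): 4 synonymous substitutions.
Codon 4 (GUC, Val): 3 synonymous substitutions.
Total: 3 + 2 + 4 + 3 = 12.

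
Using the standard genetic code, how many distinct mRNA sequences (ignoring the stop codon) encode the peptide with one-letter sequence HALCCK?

384

His: 2 codons.
Ala: 4 codons.
Leu: 6 codons.
Cys: 2 codons.
Cys: 2 codons.
Lys: 2 codons.
2 × 4 × 6 × 2 × 2 × 2 = 384.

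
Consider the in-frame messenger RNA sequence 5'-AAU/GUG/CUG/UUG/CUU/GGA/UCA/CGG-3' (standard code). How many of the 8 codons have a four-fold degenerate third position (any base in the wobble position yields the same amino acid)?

Codon 1 AAU (Asn): third position 2-fold.
Codon 2 GUG (Val): third position 4-fold.
Codon 3 CUG (Leu): third position 4-fold.
Codon 4 UUG (Leu): third position 2-fold.
Codon 5 CUU (Leu): third position 4-fold.
Codon 6 GGA (Gly): third position 4-fold.
Codon 7 UCA (Ser): third position 4-fold.
Codon 8 CGG (Arg): third position 4-fold.
Four-fold degenerate third positions: 6.

6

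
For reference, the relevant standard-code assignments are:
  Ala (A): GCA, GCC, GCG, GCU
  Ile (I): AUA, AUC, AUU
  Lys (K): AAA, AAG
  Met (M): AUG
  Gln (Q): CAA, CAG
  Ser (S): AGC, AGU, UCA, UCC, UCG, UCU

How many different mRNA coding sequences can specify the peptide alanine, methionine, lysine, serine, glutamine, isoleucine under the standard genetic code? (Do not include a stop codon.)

288

Ala: 4 codons.
Met: 1 codon.
Lys: 2 codons.
Ser: 6 codons.
Gln: 2 codons.
Ile: 3 codons.
4 × 1 × 2 × 6 × 2 × 3 = 288.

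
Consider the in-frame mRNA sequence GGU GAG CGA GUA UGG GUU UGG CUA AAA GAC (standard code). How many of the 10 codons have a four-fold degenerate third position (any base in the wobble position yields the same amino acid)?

Codon 1 GGU (Gly): third position 4-fold.
Codon 2 GAG (Glu): third position 2-fold.
Codon 3 CGA (Arg): third position 4-fold.
Codon 4 GUA (Val): third position 4-fold.
Codon 5 UGG (Trp): third position 1-fold.
Codon 6 GUU (Val): third position 4-fold.
Codon 7 UGG (Trp): third position 1-fold.
Codon 8 CUA (Leu): third position 4-fold.
Codon 9 AAA (Lys): third position 2-fold.
Codon 10 GAC (Asp): third position 2-fold.
Four-fold degenerate third positions: 5.

5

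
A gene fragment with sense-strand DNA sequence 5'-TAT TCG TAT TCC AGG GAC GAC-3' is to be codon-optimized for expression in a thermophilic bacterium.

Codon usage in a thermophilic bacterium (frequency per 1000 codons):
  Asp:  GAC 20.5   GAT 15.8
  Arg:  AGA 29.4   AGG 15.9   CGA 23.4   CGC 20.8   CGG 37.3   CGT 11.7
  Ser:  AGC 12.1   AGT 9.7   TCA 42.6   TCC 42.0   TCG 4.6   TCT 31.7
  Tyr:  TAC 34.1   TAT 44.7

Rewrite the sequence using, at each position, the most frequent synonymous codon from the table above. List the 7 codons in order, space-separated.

TAT TCA TAT TCA CGG GAC GAC

Codon 1 (Tyr): best is TAT at 44.7.
Codon 2 (Ser): best is TCA at 42.6.
Codon 3 (Tyr): best is TAT at 44.7.
Codon 4 (Ser): best is TCA at 42.6.
Codon 5 (Arg): best is CGG at 37.3.
Codon 6 (Asp): best is GAC at 20.5.
Codon 7 (Asp): best is GAC at 20.5.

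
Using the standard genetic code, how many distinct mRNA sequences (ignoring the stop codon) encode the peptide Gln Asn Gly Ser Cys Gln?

Gln: 2 codons.
Asn: 2 codons.
Gly: 4 codons.
Ser: 6 codons.
Cys: 2 codons.
Gln: 2 codons.
2 × 2 × 4 × 6 × 2 × 2 = 384.

384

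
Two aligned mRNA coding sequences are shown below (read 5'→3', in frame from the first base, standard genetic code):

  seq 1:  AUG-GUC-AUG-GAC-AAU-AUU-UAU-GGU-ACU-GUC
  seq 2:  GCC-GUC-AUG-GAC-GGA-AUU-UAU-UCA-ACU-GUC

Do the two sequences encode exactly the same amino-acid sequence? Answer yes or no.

Codon 1: AUG Met / GCC Ala — nonsynonymous.
Codon 2: GUC Val / GUC Val — identical.
Codon 3: AUG Met / AUG Met — identical.
Codon 4: GAC Asp / GAC Asp — identical.
Codon 5: AAU Asn / GGA Gly — nonsynonymous.
Codon 6: AUU Ile / AUU Ile — identical.
Codon 7: UAU Tyr / UAU Tyr — identical.
Codon 8: GGU Gly / UCA Ser — nonsynonymous.
Codon 9: ACU Thr / ACU Thr — identical.
Codon 10: GUC Val / GUC Val — identical.
Nonsynonymous differences: 3 → different protein.

no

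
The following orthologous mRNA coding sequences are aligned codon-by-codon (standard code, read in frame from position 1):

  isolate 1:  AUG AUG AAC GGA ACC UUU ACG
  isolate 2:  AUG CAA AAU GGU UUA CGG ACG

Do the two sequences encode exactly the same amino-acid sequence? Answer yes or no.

no

Codon 1: AUG Met / AUG Met — identical.
Codon 2: AUG Met / CAA Gln — nonsynonymous.
Codon 3: AAC Asn / AAU Asn — synonymous.
Codon 4: GGA Gly / GGU Gly — synonymous.
Codon 5: ACC Thr / UUA Leu — nonsynonymous.
Codon 6: UUU Phe / CGG Arg — nonsynonymous.
Codon 7: ACG Thr / ACG Thr — identical.
Nonsynonymous differences: 3 → different protein.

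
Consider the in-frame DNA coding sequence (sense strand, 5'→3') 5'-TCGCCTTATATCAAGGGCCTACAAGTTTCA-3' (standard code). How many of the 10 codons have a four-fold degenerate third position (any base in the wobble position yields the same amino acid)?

6

Codon 1 TCG (Ser): third position 4-fold.
Codon 2 CCT (Pro): third position 4-fold.
Codon 3 TAT (Tyr): third position 2-fold.
Codon 4 ATC (Ile): third position 3-fold.
Codon 5 AAG (Lys): third position 2-fold.
Codon 6 GGC (Gly): third position 4-fold.
Codon 7 CTA (Leu): third position 4-fold.
Codon 8 CAA (Gln): third position 2-fold.
Codon 9 GTT (Val): third position 4-fold.
Codon 10 TCA (Ser): third position 4-fold.
Four-fold degenerate third positions: 6.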